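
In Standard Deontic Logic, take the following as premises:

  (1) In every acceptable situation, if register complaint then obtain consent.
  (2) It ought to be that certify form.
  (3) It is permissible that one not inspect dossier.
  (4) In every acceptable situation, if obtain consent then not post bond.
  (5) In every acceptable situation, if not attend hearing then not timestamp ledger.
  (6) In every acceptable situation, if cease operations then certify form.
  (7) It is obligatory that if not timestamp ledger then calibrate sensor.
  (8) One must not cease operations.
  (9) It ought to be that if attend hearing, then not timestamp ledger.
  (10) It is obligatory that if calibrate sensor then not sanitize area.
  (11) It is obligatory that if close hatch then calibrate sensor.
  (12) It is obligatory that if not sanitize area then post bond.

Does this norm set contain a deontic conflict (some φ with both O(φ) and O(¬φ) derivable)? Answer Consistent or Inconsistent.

Premise 6 is O(cease_operations → certify_form); even if O(certify_form) held, inferring O(cease_operations) would be affirming the consequent — invalid.
So O(cease_operations) is not derivable, and the apparent clash with O(¬cease_operations) does not arise.
A world satisfying every obligation exists (e.g. attend_hearing=false, calibrate_sensor=true, cease_operations=false, certify_form=true, close_hatch=false, inspect_dossier=false, obtain_consent=false, post_bond=true, register_complaint=false, sanitize_area=false, timestamp_ledger=false); no atom is both obligatory and forbidden, so the set is consistent.

Consistent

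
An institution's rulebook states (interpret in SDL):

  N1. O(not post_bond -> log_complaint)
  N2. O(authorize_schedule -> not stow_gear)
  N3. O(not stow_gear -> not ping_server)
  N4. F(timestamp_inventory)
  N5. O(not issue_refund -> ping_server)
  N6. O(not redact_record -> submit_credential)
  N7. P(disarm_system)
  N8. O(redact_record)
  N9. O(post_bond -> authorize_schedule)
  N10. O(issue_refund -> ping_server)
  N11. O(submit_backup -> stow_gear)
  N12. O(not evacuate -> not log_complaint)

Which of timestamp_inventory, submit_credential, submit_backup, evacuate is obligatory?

evacuate

Premises 5 and 10 are O(not issue_refund -> ping_server) and O(issue_refund -> ping_server); every ideal world satisfies not issue_refund or issue_refund, so in either case ping_server holds — hence O(ping_server).
Premise 3, O(not stow_gear -> not ping_server), contraposes to O(ping_server -> stow_gear); with O(ping_server) we get O(stow_gear).
Premise 2, O(authorize_schedule -> not stow_gear), contraposes to O(stow_gear -> not authorize_schedule); with O(stow_gear) we get O(not authorize_schedule).
The contrapositive of premise 9 (O(post_bond -> authorize_schedule)) is O(not authorize_schedule -> not post_bond), and O(not authorize_schedule) is already established, so O(not post_bond).
With premise 1, O(not post_bond -> log_complaint), the K-axiom yields O(log_complaint).
The contrapositive of premise 12 (O(not evacuate -> not log_complaint)) is O(log_complaint -> evacuate), and O(log_complaint) is already established, so O(evacuate).
So O(evacuate) holds — evacuate is obligatory. None of the other listed options is made obligatory by any chain of premises.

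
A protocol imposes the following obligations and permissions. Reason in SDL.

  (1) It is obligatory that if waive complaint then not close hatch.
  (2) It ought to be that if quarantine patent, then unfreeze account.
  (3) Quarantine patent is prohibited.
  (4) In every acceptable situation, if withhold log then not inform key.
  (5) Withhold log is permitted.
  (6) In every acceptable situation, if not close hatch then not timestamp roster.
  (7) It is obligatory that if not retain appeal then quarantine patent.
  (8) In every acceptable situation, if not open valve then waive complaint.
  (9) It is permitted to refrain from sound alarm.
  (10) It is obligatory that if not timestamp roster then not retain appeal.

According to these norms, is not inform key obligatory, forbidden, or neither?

Premise 4 is O(withhold_log → ¬inform_key), but O(withhold_log) is not derivable from the premises (the permission P(withhold_log) asserts only ¬O(¬withhold_log), not O(withhold_log)), so it does not yield O(¬inform_key).
No premise or chain of K-axiom applications forces O(¬inform_key), and none forces O(inform_key). So ¬inform_key is neither obligatory nor forbidden under these norms.

Neither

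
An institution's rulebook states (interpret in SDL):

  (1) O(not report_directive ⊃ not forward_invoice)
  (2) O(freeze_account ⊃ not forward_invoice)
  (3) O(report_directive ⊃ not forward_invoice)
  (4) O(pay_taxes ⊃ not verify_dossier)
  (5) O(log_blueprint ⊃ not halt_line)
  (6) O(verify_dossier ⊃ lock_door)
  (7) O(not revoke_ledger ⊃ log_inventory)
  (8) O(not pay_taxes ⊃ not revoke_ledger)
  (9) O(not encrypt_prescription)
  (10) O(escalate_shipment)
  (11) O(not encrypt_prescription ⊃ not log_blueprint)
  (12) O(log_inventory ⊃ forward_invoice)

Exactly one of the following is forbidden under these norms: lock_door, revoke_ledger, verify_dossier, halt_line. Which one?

verify_dossier

Premises 1 and 3 cover both cases: O(not report_directive ⊃ not forward_invoice) and O(report_directive ⊃ not forward_invoice). Since not report_directive ∨ report_directive is a tautology, O(not forward_invoice) follows.
Premise 12, O(log_inventory ⊃ forward_invoice), contraposes to O(not forward_invoice ⊃ not log_inventory); with O(not forward_invoice) we get O(not log_inventory).
Premise 7 is O(not revoke_ledger ⊃ log_inventory); contrapositively O(not log_inventory ⊃ revoke_ledger). Since O(not log_inventory) holds, K gives O(revoke_ledger).
The contrapositive of premise 8 (O(not pay_taxes ⊃ not revoke_ledger)) is O(revoke_ledger ⊃ pay_taxes), and O(revoke_ledger) is already established, so O(pay_taxes).
From O(pay_taxes) and premise 4, O(pay_taxes ⊃ not verify_dossier), we obtain O(not verify_dossier).
So O(not verify_dossier) holds, i.e. verify_dossier is forbidden. None of the other listed options is forbidden under the premises.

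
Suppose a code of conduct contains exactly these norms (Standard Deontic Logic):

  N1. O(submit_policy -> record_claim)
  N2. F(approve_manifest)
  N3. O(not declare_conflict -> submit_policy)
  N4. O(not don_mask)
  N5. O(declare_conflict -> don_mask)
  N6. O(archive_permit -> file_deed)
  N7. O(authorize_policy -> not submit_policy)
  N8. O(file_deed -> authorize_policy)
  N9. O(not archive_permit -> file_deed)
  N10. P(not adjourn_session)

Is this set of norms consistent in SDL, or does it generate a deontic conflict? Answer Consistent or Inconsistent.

Premises 9 and 6 are O(not archive_permit -> file_deed) and O(archive_permit -> file_deed); every ideal world satisfies not archive_permit or archive_permit, so in either case file_deed holds — hence O(file_deed).
From O(file_deed) and premise 8, O(file_deed -> authorize_policy), we obtain O(authorize_policy).
Applying K to premise 7 (O(authorize_policy -> not submit_policy)) and O(authorize_policy) yields O(not submit_policy).
Premise 3, O(not declare_conflict -> submit_policy), contraposes to O(not submit_policy -> declare_conflict); with O(not submit_policy) we get O(declare_conflict).
Applying K to premise 5 (O(declare_conflict -> don_mask)) and O(declare_conflict) yields O(don_mask).
Yet premise 4 states O(not don_mask).
We now have both O(don_mask) and O(not don_mask) — don_mask is simultaneously obligatory and forbidden, violating the D-axiom.

Inconsistent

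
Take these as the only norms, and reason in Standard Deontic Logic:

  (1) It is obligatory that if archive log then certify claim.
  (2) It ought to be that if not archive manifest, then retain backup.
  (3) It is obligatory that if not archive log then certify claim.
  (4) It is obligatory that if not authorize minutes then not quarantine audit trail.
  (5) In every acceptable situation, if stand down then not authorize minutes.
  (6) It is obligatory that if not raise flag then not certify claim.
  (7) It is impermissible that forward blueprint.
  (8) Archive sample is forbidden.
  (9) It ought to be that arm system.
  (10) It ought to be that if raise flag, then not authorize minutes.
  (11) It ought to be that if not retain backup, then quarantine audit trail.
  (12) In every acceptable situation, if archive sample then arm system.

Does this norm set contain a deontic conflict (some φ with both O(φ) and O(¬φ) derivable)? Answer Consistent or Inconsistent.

Premise 12 is O(archive_sample → arm_system); even if O(arm_system) held, inferring O(archive_sample) would be affirming the consequent — invalid.
So O(archive_sample) is not derivable, and the apparent clash with O(¬archive_sample) does not arise.
A world satisfying every obligation exists (e.g. archive_log=false, archive_manifest=false, archive_sample=false, arm_system=true, authorize_minutes=false, certify_claim=true, forward_blueprint=false, quarantine_audit_trail=false, raise_flag=true, retain_backup=true, stand_down=false); no atom is both obligatory and forbidden, so the set is consistent.

Consistent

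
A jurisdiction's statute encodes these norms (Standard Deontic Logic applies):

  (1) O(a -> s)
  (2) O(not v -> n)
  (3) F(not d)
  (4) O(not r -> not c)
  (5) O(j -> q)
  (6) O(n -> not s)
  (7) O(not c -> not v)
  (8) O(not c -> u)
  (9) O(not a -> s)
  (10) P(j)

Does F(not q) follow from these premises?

No

Premise 5 is O(j -> q), but O(j) is not derivable from the premises (the permission P(j) asserts only not O(not j), not O(j)), so it does not yield O(q).
No other premise forces O(q). An ideal world satisfying every premise can still have not q true, so F(not q) is not derivable.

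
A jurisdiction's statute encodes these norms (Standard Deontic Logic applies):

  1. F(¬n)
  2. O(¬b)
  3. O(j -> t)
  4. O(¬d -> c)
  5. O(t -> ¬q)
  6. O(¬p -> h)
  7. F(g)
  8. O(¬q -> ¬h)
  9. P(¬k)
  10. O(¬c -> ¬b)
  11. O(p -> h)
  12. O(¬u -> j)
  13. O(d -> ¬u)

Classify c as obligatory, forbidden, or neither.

Obligatory

By case analysis on p: premise 11 gives O(p -> h) and premise 6 gives O(¬p -> h), so O(h) either way.
Premise 8, O(¬q -> ¬h), contraposes to O(h -> q); with O(h) we get O(q).
The contrapositive of premise 5 (O(t -> ¬q)) is O(q -> ¬t), and O(q) is already established, so O(¬t).
The contrapositive of premise 3 (O(j -> t)) is O(¬t -> ¬j), and O(¬t) is already established, so O(¬j).
Premise 12, O(¬u -> j), contraposes to O(¬j -> u); with O(¬j) we get O(u).
The contrapositive of premise 13 (O(d -> ¬u)) is O(u -> ¬d), and O(u) is already established, so O(¬d).
Premise 4 is O(¬d -> c); since O(¬d), deontic closure gives O(c).
Premises 1, 2, 7, 9, 10 do not contribute to this derivation.
Hence c is obligatory.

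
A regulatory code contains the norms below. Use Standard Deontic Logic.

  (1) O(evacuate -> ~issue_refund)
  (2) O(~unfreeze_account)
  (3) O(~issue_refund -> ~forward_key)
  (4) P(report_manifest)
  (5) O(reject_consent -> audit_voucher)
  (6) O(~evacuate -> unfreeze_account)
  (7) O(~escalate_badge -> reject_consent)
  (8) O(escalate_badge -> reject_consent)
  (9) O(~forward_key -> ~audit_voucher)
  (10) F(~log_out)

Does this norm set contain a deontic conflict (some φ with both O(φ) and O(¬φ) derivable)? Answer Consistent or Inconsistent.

Premises 8 and 7 are O(escalate_badge -> reject_consent) and O(~escalate_badge -> reject_consent); every ideal world satisfies escalate_badge or ~escalate_badge, so in either case reject_consent holds — hence O(reject_consent).
With premise 5, O(reject_consent -> audit_voucher), the K-axiom yields O(audit_voucher).
Premise 9 is O(~forward_key -> ~audit_voucher); contrapositively O(audit_voucher -> forward_key). Since O(audit_voucher) holds, K gives O(forward_key).
Premise 3, O(~issue_refund -> ~forward_key), contraposes to O(forward_key -> issue_refund); with O(forward_key) we get O(issue_refund).
Premise 1, O(evacuate -> ~issue_refund), contraposes to O(issue_refund -> ~evacuate); with O(issue_refund) we get O(~evacuate).
With premise 6, O(~evacuate -> unfreeze_account), the K-axiom yields O(unfreeze_account).
But premise 2 directly asserts O(~unfreeze_account).
We now have both O(unfreeze_account) and O(~unfreeze_account) — unfreeze_account is simultaneously obligatory and forbidden, violating the D-axiom.

Inconsistent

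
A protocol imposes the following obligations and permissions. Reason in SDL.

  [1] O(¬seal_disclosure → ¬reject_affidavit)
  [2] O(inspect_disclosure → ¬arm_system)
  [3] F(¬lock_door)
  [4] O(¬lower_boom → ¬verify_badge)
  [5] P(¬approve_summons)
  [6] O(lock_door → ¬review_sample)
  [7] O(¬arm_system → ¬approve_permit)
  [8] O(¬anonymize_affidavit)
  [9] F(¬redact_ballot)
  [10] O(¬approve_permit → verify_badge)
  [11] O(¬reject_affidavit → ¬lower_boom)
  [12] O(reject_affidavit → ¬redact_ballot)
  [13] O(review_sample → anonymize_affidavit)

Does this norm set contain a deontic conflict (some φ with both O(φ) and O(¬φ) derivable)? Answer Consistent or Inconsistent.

Premise 13 is O(review_sample → anonymize_affidavit), but O(review_sample) is not derivable from the premises, so it does not yield O(anonymize_affidavit).
So O(anonymize_affidavit) is not derivable, and the apparent clash with O(¬anonymize_affidavit) does not arise.
A world satisfying every obligation exists (e.g. anonymize_affidavit=false, approve_permit=true, approve_summons=false, arm_system=true, inspect_disclosure=false, lock_door=true, lower_boom=false, redact_ballot=true, reject_affidavit=false, review_sample=false, seal_disclosure=false, verify_badge=false); no atom is both obligatory and forbidden, so the set is consistent.

Consistent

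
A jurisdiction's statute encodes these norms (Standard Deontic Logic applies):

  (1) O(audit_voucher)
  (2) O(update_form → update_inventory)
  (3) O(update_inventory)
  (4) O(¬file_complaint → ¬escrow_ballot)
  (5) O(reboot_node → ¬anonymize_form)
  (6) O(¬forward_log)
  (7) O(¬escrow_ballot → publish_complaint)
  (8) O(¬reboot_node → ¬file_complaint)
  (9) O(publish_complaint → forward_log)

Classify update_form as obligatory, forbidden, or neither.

Premise 2 is O(update_form → update_inventory); even if O(update_inventory) held, inferring O(update_form) would be affirming the consequent — invalid.
No premise or chain of K-axiom applications forces O(update_form), and none forces O(¬update_form). So update_form is neither obligatory nor forbidden under these norms.

Neither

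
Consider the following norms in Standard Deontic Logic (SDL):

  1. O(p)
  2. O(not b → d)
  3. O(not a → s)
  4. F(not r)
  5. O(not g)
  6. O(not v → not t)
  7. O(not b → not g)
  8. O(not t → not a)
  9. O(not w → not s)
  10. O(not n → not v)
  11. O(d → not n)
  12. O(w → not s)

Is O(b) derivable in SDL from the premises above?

Yes

Premises 9 and 12 are O(not w → not s) and O(w → not s); every ideal world satisfies not w or w, so in either case not s holds — hence O(not s).
Premise 3 is O(not a → s); contrapositively O(not s → a). Since O(not s) holds, K gives O(a).
Premise 8, O(not t → not a), contraposes to O(a → t); with O(a) we get O(t).
Premise 6 is O(not v → not t); contrapositively O(t → v). Since O(t) holds, K gives O(v).
The contrapositive of premise 10 (O(not n → not v)) is O(v → n), and O(v) is already established, so O(n).
Premise 11, O(d → not n), contraposes to O(n → not d); with O(n) we get O(not d).
Premise 2, O(not b → d), contraposes to O(not d → b); with O(not d) we get O(b).
Premises 1, 4, 5, 7 do not contribute to this derivation.
So O(b) follows.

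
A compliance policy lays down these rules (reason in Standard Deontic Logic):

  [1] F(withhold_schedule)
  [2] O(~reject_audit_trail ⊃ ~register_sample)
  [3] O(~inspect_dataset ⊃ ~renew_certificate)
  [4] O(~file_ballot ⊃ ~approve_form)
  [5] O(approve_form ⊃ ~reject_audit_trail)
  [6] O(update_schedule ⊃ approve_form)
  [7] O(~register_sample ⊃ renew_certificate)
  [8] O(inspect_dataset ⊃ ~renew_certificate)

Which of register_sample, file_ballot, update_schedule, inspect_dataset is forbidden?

Premises 8 and 3 cover both cases: O(inspect_dataset ⊃ ~renew_certificate) and O(~inspect_dataset ⊃ ~renew_certificate). Since inspect_dataset ∨ ~inspect_dataset is a tautology, O(~renew_certificate) follows.
Premise 7, O(~register_sample ⊃ renew_certificate), contraposes to O(~renew_certificate ⊃ register_sample); with O(~renew_certificate) we get O(register_sample).
Premise 2, O(~reject_audit_trail ⊃ ~register_sample), contraposes to O(register_sample ⊃ reject_audit_trail); with O(register_sample) we get O(reject_audit_trail).
The contrapositive of premise 5 (O(approve_form ⊃ ~reject_audit_trail)) is O(reject_audit_trail ⊃ ~approve_form), and O(reject_audit_trail) is already established, so O(~approve_form).
Premise 6 is O(update_schedule ⊃ approve_form); contrapositively O(~approve_form ⊃ ~update_schedule). Since O(~approve_form) holds, K gives O(~update_schedule).
So O(~update_schedule) holds, i.e. update_schedule is forbidden. None of the other listed options is forbidden under the premises.

update_schedule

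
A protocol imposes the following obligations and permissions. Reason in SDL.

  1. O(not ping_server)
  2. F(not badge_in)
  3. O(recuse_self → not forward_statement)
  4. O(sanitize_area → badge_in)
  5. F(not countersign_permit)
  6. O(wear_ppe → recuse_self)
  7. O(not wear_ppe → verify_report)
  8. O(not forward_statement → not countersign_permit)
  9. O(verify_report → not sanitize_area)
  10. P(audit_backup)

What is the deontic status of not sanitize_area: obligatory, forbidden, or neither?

Premise 5, F(not countersign_permit), is equivalent to O(countersign_permit).
The contrapositive of premise 8 (O(not forward_statement → not countersign_permit)) is O(countersign_permit → forward_statement), and O(countersign_permit) is already established, so O(forward_statement).
Premise 3, O(recuse_self → not forward_statement), contraposes to O(forward_statement → not recuse_self); with O(forward_statement) we get O(not recuse_self).
The contrapositive of premise 6 (O(wear_ppe → recuse_self)) is O(not recuse_self → not wear_ppe), and O(not recuse_self) is already established, so O(not wear_ppe).
Premise 7 is O(not wear_ppe → verify_report); since O(not wear_ppe), deontic closure gives O(verify_report).
Applying K to premise 9 (O(verify_report → not sanitize_area)) and O(verify_report) yields O(not sanitize_area).
Premises 1, 2, 4, 10 do not contribute to this derivation.
Hence not sanitize_area is obligatory.

Obligatory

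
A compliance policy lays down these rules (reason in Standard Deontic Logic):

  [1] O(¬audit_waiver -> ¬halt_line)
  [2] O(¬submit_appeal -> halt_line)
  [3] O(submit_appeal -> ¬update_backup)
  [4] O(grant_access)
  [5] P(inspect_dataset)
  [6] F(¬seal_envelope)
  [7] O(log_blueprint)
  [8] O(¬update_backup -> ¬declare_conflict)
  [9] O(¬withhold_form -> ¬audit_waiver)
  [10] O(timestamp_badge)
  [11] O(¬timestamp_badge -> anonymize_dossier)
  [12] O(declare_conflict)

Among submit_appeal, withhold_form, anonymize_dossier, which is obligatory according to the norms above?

withhold_form

From premise 12 we have O(declare_conflict).
Premise 8, O(¬update_backup -> ¬declare_conflict), contraposes to O(declare_conflict -> update_backup); with O(declare_conflict) we get O(update_backup).
The contrapositive of premise 3 (O(submit_appeal -> ¬update_backup)) is O(update_backup -> ¬submit_appeal), and O(update_backup) is already established, so O(¬submit_appeal).
Premise 2 is O(¬submit_appeal -> halt_line); since O(¬submit_appeal), deontic closure gives O(halt_line).
Premise 1, O(¬audit_waiver -> ¬halt_line), contraposes to O(halt_line -> audit_waiver); with O(halt_line) we get O(audit_waiver).
Premise 9, O(¬withhold_form -> ¬audit_waiver), contraposes to O(audit_waiver -> withhold_form); with O(audit_waiver) we get O(withhold_form).
So O(withhold_form) holds — withhold_form is obligatory. None of the other listed options is made obligatory by any chain of premises.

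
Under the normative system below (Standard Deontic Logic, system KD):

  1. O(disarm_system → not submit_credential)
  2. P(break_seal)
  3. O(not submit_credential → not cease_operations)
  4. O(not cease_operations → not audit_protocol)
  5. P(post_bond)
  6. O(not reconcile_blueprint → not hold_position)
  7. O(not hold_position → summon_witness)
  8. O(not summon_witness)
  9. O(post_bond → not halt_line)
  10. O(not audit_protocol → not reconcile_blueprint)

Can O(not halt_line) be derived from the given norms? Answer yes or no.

No

Premise 9 is O(post_bond → not halt_line), but O(post_bond) is not derivable from the premises (the permission P(post_bond) asserts only not O(not post_bond), not O(post_bond)), so it does not yield O(not halt_line).
No other premise forces O(not halt_line). An ideal world satisfying every premise can still have not halt_line false, so O(not halt_line) is not derivable.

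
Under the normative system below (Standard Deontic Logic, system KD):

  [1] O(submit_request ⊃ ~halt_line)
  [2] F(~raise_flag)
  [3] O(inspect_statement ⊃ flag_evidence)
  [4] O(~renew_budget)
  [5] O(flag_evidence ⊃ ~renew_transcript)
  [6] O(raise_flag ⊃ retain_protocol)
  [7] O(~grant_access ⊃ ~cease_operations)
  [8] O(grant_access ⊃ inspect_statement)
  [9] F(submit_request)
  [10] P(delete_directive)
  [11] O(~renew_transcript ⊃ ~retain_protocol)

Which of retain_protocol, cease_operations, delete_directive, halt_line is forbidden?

Premise 2, F(~raise_flag), is equivalent to O(raise_flag).
With premise 6, O(raise_flag ⊃ retain_protocol), the K-axiom yields O(retain_protocol).
Premise 11 is O(~renew_transcript ⊃ ~retain_protocol); contrapositively O(retain_protocol ⊃ renew_transcript). Since O(retain_protocol) holds, K gives O(renew_transcript).
Premise 5 is O(flag_evidence ⊃ ~renew_transcript); contrapositively O(renew_transcript ⊃ ~flag_evidence). Since O(renew_transcript) holds, K gives O(~flag_evidence).
Premise 3, O(inspect_statement ⊃ flag_evidence), contraposes to O(~flag_evidence ⊃ ~inspect_statement); with O(~flag_evidence) we get O(~inspect_statement).
Premise 8, O(grant_access ⊃ inspect_statement), contraposes to O(~inspect_statement ⊃ ~grant_access); with O(~inspect_statement) we get O(~grant_access).
From O(~grant_access) and premise 7, O(~grant_access ⊃ ~cease_operations), we obtain O(~cease_operations).
So O(~cease_operations) holds, i.e. cease_operations is forbidden. None of the other listed options is forbidden under the premises.

cease_operations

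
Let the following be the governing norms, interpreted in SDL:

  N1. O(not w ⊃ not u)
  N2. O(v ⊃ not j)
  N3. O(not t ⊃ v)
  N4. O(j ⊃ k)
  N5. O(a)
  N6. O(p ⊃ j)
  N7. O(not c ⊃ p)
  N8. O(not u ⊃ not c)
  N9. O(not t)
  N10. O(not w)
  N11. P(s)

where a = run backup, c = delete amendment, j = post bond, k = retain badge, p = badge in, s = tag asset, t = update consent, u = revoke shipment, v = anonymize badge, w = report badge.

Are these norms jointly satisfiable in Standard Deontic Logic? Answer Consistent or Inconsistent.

Inconsistent

Premise 9 states O(not t) outright.
Premise 3 is O(not t ⊃ v); since O(not t), deontic closure gives O(v).
With premise 2, O(v ⊃ not j), the K-axiom yields O(not j).
Premise 6 is O(p ⊃ j); contrapositively O(not j ⊃ not p). Since O(not j) holds, K gives O(not p).
Premise 7, O(not c ⊃ p), contraposes to O(not p ⊃ c); with O(not p) we get O(c).
Premise 8 is O(not u ⊃ not c); contrapositively O(c ⊃ u). Since O(c) holds, K gives O(u).
Premise 1 is O(not w ⊃ not u); contrapositively O(u ⊃ w). Since O(u) holds, K gives O(w).
But premise 10 directly asserts O(not w).
We now have both O(w) and O(not w) — w is simultaneously obligatory and forbidden, violating the D-axiom.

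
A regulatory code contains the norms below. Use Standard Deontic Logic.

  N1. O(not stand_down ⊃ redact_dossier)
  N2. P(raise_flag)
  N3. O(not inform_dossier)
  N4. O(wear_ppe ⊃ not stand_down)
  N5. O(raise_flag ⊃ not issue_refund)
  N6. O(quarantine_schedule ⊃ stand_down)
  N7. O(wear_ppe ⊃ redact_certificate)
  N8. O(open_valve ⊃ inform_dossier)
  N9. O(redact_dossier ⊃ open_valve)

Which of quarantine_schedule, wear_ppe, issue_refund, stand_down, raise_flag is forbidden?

Premise 3 states O(not inform_dossier) outright.
The contrapositive of premise 8 (O(open_valve ⊃ inform_dossier)) is O(not inform_dossier ⊃ not open_valve), and O(not inform_dossier) is already established, so O(not open_valve).
Premise 9, O(redact_dossier ⊃ open_valve), contraposes to O(not open_valve ⊃ not redact_dossier); with O(not open_valve) we get O(not redact_dossier).
Premise 1 is O(not stand_down ⊃ redact_dossier); contrapositively O(not redact_dossier ⊃ stand_down). Since O(not redact_dossier) holds, K gives O(stand_down).
Premise 4 is O(wear_ppe ⊃ not stand_down); contrapositively O(stand_down ⊃ not wear_ppe). Since O(stand_down) holds, K gives O(not wear_ppe).
So O(not wear_ppe) holds, i.e. wear_ppe is forbidden. None of the other listed options is forbidden under the premises.

wear_ppe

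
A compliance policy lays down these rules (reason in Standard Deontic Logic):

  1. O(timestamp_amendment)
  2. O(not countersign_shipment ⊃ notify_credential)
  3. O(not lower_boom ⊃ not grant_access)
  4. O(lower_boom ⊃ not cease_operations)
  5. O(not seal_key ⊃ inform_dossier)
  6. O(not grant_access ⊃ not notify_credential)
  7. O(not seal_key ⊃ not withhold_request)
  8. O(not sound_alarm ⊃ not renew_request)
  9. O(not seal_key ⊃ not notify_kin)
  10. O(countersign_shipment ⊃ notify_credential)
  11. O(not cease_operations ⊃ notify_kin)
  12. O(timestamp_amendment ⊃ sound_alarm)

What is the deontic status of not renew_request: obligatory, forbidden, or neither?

Premise 8 is O(not sound_alarm ⊃ not renew_request), but O(not sound_alarm) is not derivable from the premises, so it does not yield O(not renew_request).
No premise or chain of K-axiom applications forces O(not renew_request), and none forces O(renew_request). So not renew_request is neither obligatory nor forbidden under these norms.

Neither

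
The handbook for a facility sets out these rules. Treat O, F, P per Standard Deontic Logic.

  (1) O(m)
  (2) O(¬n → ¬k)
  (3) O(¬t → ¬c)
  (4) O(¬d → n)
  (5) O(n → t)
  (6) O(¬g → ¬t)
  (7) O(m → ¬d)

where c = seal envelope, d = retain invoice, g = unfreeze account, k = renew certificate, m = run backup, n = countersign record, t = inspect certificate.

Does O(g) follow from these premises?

Yes

Premise 1 states O(m) outright.
From O(m) and premise 7, O(m → ¬d), we obtain O(¬d).
Premise 4 is O(¬d → n); since O(¬d), deontic closure gives O(n).
Premise 5 is O(n → t); since O(n), deontic closure gives O(t).
Premise 6, O(¬g → ¬t), contraposes to O(t → g); with O(t) we get O(g).
Premises 2, 3 do not contribute to this derivation.
So O(g) follows.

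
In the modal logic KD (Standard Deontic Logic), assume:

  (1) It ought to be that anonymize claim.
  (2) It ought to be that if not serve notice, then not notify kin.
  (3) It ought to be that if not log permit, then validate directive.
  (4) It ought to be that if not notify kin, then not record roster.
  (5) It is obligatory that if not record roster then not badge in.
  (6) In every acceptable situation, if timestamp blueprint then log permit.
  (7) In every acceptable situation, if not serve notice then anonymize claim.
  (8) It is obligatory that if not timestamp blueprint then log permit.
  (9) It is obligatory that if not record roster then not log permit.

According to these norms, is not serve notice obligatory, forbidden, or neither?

Forbidden

Premises 8 and 6 cover both cases: O(¬timestamp_blueprint → log_permit) and O(timestamp_blueprint → log_permit). Since ¬timestamp_blueprint ∨ timestamp_blueprint is a tautology, O(log_permit) follows.
Premise 9, O(¬record_roster → ¬log_permit), contraposes to O(log_permit → record_roster); with O(log_permit) we get O(record_roster).
Premise 4 is O(¬notify_kin → ¬record_roster); contrapositively O(record_roster → notify_kin). Since O(record_roster) holds, K gives O(notify_kin).
Premise 2, O(¬serve_notice → ¬notify_kin), contraposes to O(notify_kin → serve_notice); with O(notify_kin) we get O(serve_notice).
Premises 1, 3, 5, 7 do not contribute to this derivation.
Thus O(serve_notice), which is F(¬serve_notice): ¬serve_notice is forbidden.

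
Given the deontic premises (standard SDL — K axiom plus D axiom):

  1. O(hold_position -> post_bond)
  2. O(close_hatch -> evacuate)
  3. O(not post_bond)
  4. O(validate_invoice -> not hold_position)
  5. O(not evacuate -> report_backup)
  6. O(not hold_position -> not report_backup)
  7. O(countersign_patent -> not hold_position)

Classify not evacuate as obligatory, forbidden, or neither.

Premise 3 gives O(not post_bond).
The contrapositive of premise 1 (O(hold_position -> post_bond)) is O(not post_bond -> not hold_position), and O(not post_bond) is already established, so O(not hold_position).
Applying K to premise 6 (O(not hold_position -> not report_backup)) and O(not hold_position) yields O(not report_backup).
The contrapositive of premise 5 (O(not evacuate -> report_backup)) is O(not report_backup -> evacuate), and O(not report_backup) is already established, so O(evacuate).
Premises 2, 4, 7 do not contribute to this derivation.
Thus O(evacuate), which is F(not evacuate): not evacuate is forbidden.

Forbidden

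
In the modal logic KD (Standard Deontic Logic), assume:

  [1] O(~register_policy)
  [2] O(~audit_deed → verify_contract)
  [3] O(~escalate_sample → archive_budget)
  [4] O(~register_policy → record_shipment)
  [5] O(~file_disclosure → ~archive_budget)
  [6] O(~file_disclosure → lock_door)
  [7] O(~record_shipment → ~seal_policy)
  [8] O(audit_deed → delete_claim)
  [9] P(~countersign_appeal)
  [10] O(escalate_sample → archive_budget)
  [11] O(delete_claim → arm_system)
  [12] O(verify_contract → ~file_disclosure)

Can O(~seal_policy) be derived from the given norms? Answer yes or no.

Premise 7 is O(~record_shipment → ~seal_policy), but O(~record_shipment) is not derivable from the premises, so it does not yield O(~seal_policy).
No other premise forces O(~seal_policy). An ideal world satisfying every premise can still have ~seal_policy false, so O(~seal_policy) is not derivable.

No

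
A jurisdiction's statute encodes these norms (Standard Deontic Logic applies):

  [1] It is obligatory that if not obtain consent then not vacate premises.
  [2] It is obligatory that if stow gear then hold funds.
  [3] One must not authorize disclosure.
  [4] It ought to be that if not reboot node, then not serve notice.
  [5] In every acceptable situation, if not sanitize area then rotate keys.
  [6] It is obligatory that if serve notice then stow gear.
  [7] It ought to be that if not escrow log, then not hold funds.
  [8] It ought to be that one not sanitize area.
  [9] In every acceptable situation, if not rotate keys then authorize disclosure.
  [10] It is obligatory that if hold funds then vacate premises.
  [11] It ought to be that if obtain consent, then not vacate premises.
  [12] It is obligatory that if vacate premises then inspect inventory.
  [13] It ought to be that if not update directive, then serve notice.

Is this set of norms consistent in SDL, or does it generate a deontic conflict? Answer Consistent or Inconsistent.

Consistent

Premise 9 is O(¬rotate_keys → authorize_disclosure), but O(¬rotate_keys) is not derivable from the premises, so it does not yield O(authorize_disclosure).
So O(authorize_disclosure) is not derivable, and the apparent clash with O(¬authorize_disclosure) does not arise.
A world satisfying every obligation exists (e.g. authorize_disclosure=false, escrow_log=false, hold_funds=false, inspect_inventory=false, obtain_consent=false, reboot_node=false, rotate_keys=true, sanitize_area=false, serve_notice=false, stow_gear=false, update_directive=true, vacate_premises=false); no atom is both obligatory and forbidden, so the set is consistent.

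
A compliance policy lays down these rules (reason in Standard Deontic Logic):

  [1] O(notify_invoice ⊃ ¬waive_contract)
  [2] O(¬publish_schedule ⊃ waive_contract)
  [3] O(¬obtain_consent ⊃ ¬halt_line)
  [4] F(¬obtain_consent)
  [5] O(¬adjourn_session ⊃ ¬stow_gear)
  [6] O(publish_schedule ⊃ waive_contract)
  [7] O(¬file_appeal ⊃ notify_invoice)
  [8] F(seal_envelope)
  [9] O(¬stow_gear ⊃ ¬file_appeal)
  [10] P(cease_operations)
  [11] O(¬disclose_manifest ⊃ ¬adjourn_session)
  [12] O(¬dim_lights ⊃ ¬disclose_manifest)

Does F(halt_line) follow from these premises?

Premise 3 is O(¬obtain_consent ⊃ ¬halt_line), but O(¬obtain_consent) is not derivable from the premises, so it does not yield O(¬halt_line).
No other premise forces O(¬halt_line). An ideal world satisfying every premise can still have halt_line true, so F(halt_line) is not derivable.

No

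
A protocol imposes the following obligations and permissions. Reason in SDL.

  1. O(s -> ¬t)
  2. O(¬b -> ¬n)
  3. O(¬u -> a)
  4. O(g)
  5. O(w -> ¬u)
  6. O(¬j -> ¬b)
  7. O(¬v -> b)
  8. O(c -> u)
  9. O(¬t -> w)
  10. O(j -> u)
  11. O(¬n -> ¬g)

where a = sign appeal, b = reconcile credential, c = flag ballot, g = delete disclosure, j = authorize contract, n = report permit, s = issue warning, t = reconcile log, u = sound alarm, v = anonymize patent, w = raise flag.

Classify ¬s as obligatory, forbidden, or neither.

Obligatory

From premise 4 we have O(g).
The contrapositive of premise 11 (O(¬n -> ¬g)) is O(g -> n), and O(g) is already established, so O(n).
The contrapositive of premise 2 (O(¬b -> ¬n)) is O(n -> b), and O(n) is already established, so O(b).
Premise 6 is O(¬j -> ¬b); contrapositively O(b -> j). Since O(b) holds, K gives O(j).
Applying K to premise 10 (O(j -> u)) and O(j) yields O(u).
Premise 5, O(w -> ¬u), contraposes to O(u -> ¬w); with O(u) we get O(¬w).
The contrapositive of premise 9 (O(¬t -> w)) is O(¬w -> t), and O(¬w) is already established, so O(t).
The contrapositive of premise 1 (O(s -> ¬t)) is O(t -> ¬s), and O(t) is already established, so O(¬s).
Premises 3, 7, 8 do not contribute to this derivation.
Hence ¬s is obligatory.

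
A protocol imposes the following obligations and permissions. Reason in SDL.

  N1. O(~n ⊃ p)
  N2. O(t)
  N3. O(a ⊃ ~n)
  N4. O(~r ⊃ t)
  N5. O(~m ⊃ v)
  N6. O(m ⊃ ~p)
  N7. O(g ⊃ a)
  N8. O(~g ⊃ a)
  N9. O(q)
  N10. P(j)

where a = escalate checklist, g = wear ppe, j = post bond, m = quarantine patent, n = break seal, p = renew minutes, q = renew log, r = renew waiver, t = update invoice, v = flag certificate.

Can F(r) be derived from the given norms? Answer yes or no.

No

Premise 4 is O(~r ⊃ t); even if O(t) held, inferring O(~r) would be affirming the consequent — invalid.
No other premise forces O(~r). An ideal world satisfying every premise can still have r true, so F(r) is not derivable.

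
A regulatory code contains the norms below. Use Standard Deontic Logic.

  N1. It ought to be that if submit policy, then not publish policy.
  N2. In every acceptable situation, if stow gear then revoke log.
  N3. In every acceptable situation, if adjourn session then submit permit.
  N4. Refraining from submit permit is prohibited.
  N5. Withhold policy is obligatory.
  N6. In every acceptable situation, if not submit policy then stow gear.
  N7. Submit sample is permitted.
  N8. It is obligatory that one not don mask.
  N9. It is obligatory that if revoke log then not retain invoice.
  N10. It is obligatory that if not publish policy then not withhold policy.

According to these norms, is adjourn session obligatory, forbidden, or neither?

Premise 3 is O(adjourn_session → submit_permit); even if O(submit_permit) held, inferring O(adjourn_session) would be affirming the consequent — invalid.
No premise or chain of K-axiom applications forces O(adjourn_session), and none forces O(¬adjourn_session). So adjourn_session is neither obligatory nor forbidden under these norms.

Neither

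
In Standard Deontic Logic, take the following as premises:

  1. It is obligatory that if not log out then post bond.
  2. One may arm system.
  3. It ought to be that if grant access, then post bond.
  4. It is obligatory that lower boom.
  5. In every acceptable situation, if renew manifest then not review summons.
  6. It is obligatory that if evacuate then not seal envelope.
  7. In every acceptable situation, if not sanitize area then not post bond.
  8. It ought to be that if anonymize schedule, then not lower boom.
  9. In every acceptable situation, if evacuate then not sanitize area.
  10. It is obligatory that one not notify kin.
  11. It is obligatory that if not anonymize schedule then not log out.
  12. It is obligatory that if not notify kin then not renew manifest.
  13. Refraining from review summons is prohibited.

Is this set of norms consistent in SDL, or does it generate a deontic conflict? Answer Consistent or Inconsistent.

Consistent

Premise 5 is O(renew_manifest → ¬review_summons), but O(renew_manifest) is not derivable from the premises, so it does not yield O(¬review_summons).
So O(¬review_summons) is not derivable, and the apparent clash with O(review_summons) does not arise.
A world satisfying every obligation exists (e.g. anonymize_schedule=false, arm_system=false, evacuate=false, grant_access=false, log_out=false, lower_boom=true, notify_kin=false, post_bond=true, renew_manifest=false, review_summons=true, sanitize_area=true, seal_envelope=false); no atom is both obligatory and forbidden, so the set is consistent.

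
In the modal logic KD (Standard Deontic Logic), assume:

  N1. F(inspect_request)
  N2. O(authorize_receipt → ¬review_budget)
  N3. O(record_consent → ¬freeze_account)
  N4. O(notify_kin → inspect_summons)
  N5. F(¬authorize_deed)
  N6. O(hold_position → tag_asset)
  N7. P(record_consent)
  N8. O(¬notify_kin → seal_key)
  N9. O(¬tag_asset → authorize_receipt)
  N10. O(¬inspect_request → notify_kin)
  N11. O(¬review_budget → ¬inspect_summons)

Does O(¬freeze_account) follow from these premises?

Premise 3 is O(record_consent → ¬freeze_account), but O(record_consent) is not derivable from the premises (the permission P(record_consent) asserts only ¬O(¬record_consent), not O(record_consent)), so it does not yield O(¬freeze_account).
No other premise forces O(¬freeze_account). An ideal world satisfying every premise can still have ¬freeze_account false, so O(¬freeze_account) is not derivable.

No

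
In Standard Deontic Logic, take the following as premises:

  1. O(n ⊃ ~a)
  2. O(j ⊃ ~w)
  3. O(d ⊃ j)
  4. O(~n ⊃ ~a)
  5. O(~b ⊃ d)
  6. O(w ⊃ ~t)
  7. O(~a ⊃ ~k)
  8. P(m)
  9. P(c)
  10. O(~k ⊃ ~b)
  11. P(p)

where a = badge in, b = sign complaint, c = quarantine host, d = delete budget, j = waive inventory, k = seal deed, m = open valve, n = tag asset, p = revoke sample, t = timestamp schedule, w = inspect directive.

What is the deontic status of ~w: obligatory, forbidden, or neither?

Obligatory

By case analysis on n: premise 1 gives O(n ⊃ ~a) and premise 4 gives O(~n ⊃ ~a), so O(~a) either way.
With premise 7, O(~a ⊃ ~k), the K-axiom yields O(~k).
With premise 10, O(~k ⊃ ~b), the K-axiom yields O(~b).
Applying K to premise 5 (O(~b ⊃ d)) and O(~b) yields O(d).
From O(d) and premise 3, O(d ⊃ j), we obtain O(j).
Premise 2 is O(j ⊃ ~w); since O(j), deontic closure gives O(~w).
Premises 6, 8, 9, 11 do not contribute to this derivation.
Hence ~w is obligatory.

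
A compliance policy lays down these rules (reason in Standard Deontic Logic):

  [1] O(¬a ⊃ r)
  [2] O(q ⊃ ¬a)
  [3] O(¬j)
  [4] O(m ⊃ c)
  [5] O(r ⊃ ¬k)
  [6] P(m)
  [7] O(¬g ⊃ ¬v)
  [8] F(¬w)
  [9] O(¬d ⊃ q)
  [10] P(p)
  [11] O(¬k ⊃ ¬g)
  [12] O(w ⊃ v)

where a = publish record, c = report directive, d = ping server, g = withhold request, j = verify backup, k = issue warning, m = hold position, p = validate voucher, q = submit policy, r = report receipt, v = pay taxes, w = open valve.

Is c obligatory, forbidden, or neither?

Premise 4 is O(m ⊃ c), but O(m) is not derivable from the premises (the permission P(m) asserts only ¬O(¬m), not O(m)), so it does not yield O(c).
No premise or chain of K-axiom applications forces O(c), and none forces O(¬c). So c is neither obligatory nor forbidden under these norms.

Neither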